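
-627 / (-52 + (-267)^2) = -627 / 71237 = -0.01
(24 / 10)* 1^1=12 / 5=2.40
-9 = -9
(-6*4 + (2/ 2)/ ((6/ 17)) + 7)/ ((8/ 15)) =-425/ 16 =-26.56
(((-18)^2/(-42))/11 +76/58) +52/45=177316/100485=1.76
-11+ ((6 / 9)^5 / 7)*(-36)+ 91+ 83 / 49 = 107185 / 1323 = 81.02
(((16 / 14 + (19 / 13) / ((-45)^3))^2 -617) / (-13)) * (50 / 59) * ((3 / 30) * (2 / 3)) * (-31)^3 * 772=-1947399730875167413692544 / 31644954941315625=-61539026.82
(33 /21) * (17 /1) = 187 /7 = 26.71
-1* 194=-194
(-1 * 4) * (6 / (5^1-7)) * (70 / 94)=420 / 47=8.94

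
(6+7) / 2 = 13 / 2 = 6.50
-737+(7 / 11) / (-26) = -210789 / 286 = -737.02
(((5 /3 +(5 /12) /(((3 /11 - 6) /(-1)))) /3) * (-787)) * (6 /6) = -1034905 /2268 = -456.31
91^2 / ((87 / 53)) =438893 / 87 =5044.75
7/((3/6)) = 14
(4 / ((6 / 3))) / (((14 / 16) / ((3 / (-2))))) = -24 / 7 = -3.43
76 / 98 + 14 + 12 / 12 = 773 / 49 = 15.78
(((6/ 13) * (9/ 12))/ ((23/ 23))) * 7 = 63/ 26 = 2.42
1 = 1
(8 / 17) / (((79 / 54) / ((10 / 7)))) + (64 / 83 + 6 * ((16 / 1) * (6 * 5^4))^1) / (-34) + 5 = -8257577721 / 780283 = -10582.80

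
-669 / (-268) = 669 / 268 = 2.50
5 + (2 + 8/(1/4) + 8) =47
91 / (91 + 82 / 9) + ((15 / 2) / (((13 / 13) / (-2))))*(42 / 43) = -13.74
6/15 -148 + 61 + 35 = -51.60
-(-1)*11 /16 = 11 /16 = 0.69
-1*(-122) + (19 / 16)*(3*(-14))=577 / 8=72.12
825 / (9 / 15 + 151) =4125 / 758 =5.44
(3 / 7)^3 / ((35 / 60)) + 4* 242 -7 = 2307685 / 2401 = 961.13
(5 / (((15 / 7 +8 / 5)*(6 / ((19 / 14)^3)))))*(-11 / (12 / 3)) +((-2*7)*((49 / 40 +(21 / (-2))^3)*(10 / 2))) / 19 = 4258.89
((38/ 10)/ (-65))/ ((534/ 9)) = -57/ 57850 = -0.00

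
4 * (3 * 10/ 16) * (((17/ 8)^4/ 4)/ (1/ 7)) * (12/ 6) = 8769705/ 16384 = 535.26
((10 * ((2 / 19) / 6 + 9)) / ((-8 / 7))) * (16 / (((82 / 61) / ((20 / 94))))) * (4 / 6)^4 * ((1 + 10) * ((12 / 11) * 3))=-1404659200 / 988551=-1420.93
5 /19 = 0.26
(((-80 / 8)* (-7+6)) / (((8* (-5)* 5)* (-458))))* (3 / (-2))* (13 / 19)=-39 / 348080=-0.00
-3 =-3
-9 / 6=-3 / 2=-1.50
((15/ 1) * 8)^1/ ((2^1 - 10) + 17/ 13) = -520/ 29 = -17.93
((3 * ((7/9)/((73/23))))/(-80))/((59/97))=-15617/1033680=-0.02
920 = 920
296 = 296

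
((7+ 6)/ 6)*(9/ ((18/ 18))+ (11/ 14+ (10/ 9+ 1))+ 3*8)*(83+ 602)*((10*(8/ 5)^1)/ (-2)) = -80554630/ 189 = -426214.97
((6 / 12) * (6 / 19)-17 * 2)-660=-13183 / 19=-693.84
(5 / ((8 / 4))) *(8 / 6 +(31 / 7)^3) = 453725 / 2058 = 220.47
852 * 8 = 6816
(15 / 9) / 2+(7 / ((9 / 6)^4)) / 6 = 517 / 486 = 1.06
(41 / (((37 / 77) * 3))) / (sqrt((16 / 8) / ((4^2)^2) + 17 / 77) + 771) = 7996655744 / 216775904991- 25256 * sqrt(346962) / 650327714973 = 0.04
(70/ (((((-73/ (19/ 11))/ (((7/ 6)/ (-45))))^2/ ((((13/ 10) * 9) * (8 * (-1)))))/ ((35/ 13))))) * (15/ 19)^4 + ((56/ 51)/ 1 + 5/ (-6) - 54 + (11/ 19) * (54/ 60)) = -1052946096361/ 19785964165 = -53.22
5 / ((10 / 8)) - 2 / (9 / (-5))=46 / 9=5.11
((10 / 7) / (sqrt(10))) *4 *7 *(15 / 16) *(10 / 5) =15 *sqrt(10) / 2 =23.72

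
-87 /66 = -29 /22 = -1.32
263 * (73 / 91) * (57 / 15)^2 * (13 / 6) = 6930839 / 1050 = 6600.80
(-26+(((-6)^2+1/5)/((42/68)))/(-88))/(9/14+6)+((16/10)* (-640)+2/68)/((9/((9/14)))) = -563557061/7304220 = -77.15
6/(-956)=-3/478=-0.01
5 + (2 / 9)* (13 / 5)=251 / 45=5.58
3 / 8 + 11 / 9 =115 / 72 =1.60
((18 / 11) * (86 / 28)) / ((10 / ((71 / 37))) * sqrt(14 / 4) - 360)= -70231212 / 5026825265 - 1016649 * sqrt(14) / 10053650530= -0.01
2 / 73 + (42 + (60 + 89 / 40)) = 304417 / 2920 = 104.25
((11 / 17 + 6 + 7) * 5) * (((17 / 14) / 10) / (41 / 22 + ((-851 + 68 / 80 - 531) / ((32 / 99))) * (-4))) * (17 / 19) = 1735360 / 4001268691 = 0.00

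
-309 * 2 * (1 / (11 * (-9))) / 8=103 / 132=0.78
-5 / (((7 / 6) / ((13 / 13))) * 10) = -3 / 7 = -0.43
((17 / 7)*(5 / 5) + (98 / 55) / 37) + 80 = 1174881 / 14245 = 82.48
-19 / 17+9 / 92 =-1595 / 1564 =-1.02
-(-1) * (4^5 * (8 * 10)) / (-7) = -81920 / 7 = -11702.86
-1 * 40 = -40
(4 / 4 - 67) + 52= -14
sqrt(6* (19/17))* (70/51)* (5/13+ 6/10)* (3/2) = 448* sqrt(1938)/3757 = 5.25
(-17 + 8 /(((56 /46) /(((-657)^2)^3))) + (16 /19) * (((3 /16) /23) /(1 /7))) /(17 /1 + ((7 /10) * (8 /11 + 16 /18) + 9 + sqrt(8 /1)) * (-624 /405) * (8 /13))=547615344747863443663049771520 * sqrt(2) /25943236355771 + 2135254734190680767291123795430 /25943236355771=112156391816145665.90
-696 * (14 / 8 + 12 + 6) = -13746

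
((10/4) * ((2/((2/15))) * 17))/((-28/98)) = -8925/4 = -2231.25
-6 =-6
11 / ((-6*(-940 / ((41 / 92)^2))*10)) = 18491 / 477369600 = 0.00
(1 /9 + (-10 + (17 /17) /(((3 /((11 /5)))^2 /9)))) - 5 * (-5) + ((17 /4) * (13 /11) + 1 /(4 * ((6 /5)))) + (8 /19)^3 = 3430083013 /135808200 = 25.26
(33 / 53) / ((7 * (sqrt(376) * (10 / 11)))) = 363 * sqrt(94) / 697480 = 0.01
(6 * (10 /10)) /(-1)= -6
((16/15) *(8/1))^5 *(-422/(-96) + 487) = 50652696805376/2278125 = 22234379.94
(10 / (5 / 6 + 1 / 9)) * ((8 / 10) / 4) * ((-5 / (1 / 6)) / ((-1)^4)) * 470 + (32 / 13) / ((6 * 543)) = -10749444928 / 360009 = -29858.82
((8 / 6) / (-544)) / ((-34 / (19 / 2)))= 19 / 27744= 0.00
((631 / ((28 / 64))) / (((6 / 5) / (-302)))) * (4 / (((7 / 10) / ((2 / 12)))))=-152449600 / 441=-345690.70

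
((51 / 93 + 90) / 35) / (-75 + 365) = 401 / 44950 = 0.01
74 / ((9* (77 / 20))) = 1480 / 693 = 2.14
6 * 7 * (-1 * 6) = -252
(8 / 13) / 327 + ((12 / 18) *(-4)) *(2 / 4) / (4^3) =-1289 / 68016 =-0.02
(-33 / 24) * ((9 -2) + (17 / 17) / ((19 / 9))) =-781 / 76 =-10.28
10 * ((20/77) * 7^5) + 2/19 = 43654.65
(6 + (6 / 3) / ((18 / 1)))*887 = 48785 / 9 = 5420.56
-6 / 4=-1.50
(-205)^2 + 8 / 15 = 630383 / 15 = 42025.53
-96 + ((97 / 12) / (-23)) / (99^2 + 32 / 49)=-12725530129 / 132557556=-96.00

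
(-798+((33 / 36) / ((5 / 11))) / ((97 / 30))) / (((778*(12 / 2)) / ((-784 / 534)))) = 7579859 / 30224133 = 0.25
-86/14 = -43/7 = -6.14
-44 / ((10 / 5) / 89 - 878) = 979 / 19535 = 0.05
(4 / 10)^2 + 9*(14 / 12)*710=186379 / 25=7455.16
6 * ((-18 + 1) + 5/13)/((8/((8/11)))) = -1296/143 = -9.06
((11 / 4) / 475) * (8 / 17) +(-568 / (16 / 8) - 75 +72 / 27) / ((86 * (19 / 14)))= -3177437 / 1041675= -3.05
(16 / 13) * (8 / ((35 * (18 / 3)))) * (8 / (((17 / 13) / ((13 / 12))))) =1664 / 5355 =0.31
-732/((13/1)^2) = -732/169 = -4.33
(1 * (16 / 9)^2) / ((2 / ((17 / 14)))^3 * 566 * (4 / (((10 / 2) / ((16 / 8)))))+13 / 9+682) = 6288640 / 9411184971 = 0.00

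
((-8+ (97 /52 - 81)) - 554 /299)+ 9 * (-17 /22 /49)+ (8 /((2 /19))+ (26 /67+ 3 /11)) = -12.47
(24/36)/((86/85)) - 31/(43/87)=-8006/129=-62.06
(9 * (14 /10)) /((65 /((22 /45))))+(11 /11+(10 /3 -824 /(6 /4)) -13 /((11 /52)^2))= -164263991 /196625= -835.42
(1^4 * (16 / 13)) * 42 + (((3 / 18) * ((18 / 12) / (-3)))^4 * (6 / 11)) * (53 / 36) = 919683761 / 17791488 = 51.69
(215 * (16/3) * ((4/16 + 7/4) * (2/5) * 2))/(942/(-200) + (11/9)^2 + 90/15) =14860800/22549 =659.04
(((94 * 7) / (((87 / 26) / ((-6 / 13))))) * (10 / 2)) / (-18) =25.21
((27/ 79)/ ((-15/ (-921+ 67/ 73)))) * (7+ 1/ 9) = 4298624/ 28835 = 149.08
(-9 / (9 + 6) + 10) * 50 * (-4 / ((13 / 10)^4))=-18800000 / 28561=-658.24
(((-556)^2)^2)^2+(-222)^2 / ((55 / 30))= 100459501278233919193880 / 11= 9132681934384901744898.18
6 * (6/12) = 3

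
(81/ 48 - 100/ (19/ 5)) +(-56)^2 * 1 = 3111.37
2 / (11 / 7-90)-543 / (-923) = 323195 / 571337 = 0.57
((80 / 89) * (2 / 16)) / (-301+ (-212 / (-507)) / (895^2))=-4061196750 / 10879539954707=-0.00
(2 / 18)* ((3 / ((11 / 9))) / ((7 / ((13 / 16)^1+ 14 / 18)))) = 229 / 3696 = 0.06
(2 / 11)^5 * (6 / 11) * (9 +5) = 2688 / 1771561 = 0.00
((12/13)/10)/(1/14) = 84/65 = 1.29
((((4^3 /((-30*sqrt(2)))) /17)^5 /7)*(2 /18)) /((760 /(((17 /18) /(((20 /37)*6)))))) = -1212416*sqrt(2) /51244811981015625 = -0.00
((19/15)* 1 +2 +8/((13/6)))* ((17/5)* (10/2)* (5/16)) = 23069/624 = 36.97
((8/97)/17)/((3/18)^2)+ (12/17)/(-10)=858/8245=0.10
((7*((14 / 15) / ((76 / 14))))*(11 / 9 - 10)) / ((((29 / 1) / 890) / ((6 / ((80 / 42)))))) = -16881431 / 16530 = -1021.26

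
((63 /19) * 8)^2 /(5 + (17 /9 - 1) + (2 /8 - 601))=-9144576 /7730815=-1.18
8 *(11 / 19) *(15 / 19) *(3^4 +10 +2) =122760 / 361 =340.06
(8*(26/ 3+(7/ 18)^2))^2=32649796/ 6561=4976.34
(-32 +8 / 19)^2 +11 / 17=6123971 / 6137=997.88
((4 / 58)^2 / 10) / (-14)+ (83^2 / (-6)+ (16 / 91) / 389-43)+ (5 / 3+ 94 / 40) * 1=-20195489527 / 17011748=-1187.15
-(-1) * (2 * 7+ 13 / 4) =69 / 4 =17.25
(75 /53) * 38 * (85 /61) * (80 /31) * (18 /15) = 23256000 /100223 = 232.04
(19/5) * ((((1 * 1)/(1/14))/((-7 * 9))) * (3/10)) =-19/75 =-0.25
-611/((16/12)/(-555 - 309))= 395928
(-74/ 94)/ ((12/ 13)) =-481/ 564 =-0.85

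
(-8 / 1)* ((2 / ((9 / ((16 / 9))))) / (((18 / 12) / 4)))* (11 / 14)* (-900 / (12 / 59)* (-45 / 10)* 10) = -83072000 / 63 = -1318603.17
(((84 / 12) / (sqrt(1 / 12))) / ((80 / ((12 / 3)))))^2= 147 / 100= 1.47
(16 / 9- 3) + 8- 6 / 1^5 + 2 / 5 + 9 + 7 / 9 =493 / 45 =10.96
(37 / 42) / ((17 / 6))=37 / 119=0.31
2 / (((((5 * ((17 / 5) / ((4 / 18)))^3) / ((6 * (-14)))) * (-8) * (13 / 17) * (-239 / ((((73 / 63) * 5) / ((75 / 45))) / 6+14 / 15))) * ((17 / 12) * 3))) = -76240 / 33383879217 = -0.00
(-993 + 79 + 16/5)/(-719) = 4554/3595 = 1.27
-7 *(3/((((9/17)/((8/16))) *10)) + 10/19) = -6461/1140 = -5.67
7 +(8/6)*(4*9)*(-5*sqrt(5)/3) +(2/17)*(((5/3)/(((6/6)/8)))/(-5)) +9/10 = 3869/510 -80*sqrt(5) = -171.30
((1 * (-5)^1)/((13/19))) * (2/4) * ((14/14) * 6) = -285/13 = -21.92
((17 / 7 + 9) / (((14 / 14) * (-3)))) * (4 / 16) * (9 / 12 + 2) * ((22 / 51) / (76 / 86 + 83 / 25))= -1300750 / 4839849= -0.27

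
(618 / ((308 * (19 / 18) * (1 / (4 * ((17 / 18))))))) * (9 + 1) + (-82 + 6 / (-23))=-351616 / 33649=-10.45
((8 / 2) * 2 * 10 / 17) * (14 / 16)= 70 / 17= 4.12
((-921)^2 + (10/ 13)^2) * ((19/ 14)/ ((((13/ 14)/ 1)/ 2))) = 5447407502/ 2197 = 2479475.42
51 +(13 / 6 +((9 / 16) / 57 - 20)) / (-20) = 189299 / 3648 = 51.89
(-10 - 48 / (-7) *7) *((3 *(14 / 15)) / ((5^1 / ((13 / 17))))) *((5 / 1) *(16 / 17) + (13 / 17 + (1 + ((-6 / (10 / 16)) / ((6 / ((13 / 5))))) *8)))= -78800904 / 180625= -436.27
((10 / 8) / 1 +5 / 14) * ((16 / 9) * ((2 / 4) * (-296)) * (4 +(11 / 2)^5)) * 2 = -29818115 / 7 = -4259730.71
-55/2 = -27.50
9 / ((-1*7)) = -9 / 7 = -1.29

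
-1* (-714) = 714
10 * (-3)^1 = -30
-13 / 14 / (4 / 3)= -39 / 56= -0.70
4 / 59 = 0.07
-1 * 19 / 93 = -19 / 93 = -0.20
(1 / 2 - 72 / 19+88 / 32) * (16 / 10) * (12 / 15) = -328 / 475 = -0.69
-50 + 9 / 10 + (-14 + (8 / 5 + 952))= 1781 / 2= 890.50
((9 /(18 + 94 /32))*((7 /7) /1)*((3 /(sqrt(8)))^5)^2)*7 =3720087 /686080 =5.42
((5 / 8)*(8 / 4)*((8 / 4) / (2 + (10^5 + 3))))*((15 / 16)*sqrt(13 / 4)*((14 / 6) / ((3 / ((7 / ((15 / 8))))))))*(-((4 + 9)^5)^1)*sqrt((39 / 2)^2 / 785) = -236513641*sqrt(10205) / 753637680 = -31.70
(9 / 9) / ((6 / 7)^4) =2401 / 1296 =1.85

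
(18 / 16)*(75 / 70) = 135 / 112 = 1.21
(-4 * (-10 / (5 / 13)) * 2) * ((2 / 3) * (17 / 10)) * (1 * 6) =7072 / 5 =1414.40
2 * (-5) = -10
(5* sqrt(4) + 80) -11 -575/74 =5271/74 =71.23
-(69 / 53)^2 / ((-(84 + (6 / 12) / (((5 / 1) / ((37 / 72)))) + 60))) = 3427920 / 291341053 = 0.01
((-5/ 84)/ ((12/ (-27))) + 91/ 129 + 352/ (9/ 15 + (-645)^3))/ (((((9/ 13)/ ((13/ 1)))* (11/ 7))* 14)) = 50920749910979/ 71076872631072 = 0.72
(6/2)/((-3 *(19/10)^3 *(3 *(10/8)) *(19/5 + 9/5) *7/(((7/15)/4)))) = -50/432117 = -0.00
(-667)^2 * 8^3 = 227783168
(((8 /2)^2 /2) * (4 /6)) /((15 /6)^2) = 64 /75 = 0.85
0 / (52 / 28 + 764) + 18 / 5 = 3.60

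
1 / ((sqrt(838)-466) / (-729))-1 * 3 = -51540 / 36053 +243 * sqrt(838) / 72106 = -1.33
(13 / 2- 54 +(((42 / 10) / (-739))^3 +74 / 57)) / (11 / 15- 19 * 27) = 265709234539879 / 2946078242016200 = 0.09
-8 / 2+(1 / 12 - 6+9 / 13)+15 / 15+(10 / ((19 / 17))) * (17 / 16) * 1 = 7601 / 5928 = 1.28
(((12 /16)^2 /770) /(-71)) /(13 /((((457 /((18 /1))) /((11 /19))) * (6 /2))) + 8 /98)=-0.00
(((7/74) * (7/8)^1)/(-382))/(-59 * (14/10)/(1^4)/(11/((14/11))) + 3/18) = 88935/3854285264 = 0.00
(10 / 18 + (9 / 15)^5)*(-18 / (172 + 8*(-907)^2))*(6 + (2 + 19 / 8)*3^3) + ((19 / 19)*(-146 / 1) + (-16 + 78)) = -575870823943 / 6855587500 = -84.00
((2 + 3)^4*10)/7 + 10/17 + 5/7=894.16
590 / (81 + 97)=295 / 89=3.31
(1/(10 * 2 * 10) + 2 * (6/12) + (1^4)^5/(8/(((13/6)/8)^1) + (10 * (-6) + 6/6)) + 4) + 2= 533983/76600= 6.97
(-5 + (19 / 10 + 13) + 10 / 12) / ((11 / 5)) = 161 / 33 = 4.88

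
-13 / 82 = -0.16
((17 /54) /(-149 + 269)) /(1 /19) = 0.05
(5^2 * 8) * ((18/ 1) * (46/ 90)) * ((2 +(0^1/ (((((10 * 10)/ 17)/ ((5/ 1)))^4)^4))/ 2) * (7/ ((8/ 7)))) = 22540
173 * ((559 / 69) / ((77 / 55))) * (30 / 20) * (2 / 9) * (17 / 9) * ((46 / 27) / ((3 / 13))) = 213722470 / 45927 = 4653.53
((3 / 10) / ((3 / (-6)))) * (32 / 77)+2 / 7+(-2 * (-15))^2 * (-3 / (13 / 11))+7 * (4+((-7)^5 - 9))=-85777534 / 715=-119968.58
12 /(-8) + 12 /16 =-3 /4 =-0.75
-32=-32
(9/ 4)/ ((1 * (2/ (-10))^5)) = -28125/ 4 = -7031.25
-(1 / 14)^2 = -1 / 196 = -0.01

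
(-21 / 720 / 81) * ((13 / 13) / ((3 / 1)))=-7 / 58320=-0.00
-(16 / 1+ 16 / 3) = -64 / 3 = -21.33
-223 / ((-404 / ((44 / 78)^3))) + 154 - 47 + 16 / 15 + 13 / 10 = 6558332773 / 59912190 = 109.47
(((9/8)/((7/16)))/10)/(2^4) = 9/560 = 0.02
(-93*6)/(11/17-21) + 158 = 32077/173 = 185.42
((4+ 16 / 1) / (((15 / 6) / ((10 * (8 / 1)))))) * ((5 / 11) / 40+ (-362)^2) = 922549840 / 11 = 83868167.27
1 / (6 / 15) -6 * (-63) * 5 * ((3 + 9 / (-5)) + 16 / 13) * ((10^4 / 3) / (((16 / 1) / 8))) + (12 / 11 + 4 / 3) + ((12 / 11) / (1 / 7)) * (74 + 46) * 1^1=6570430465 / 858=7657844.36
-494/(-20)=247/10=24.70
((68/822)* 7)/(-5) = -238/2055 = -0.12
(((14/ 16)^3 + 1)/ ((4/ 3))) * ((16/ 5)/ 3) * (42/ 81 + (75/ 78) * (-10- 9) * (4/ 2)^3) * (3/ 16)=-485621/ 13312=-36.48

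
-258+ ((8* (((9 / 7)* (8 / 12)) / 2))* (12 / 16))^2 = -12318 / 49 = -251.39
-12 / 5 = -2.40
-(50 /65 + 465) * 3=-18165 /13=-1397.31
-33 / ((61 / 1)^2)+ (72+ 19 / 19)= 72.99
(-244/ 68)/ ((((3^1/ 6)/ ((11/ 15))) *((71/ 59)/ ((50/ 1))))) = -791780/ 3621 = -218.66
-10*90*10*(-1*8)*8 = 576000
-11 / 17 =-0.65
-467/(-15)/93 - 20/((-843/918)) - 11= 4356682/391995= 11.11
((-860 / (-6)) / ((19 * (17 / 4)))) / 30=172 / 2907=0.06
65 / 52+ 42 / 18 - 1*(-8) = 139 / 12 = 11.58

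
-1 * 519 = -519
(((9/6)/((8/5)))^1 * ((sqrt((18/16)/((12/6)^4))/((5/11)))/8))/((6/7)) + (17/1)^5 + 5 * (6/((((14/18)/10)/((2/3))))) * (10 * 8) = 1440428.51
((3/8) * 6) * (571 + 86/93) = 159567/124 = 1286.83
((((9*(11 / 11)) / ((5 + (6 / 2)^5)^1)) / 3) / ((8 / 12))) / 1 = 9 / 496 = 0.02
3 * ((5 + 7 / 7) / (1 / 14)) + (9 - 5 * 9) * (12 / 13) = 218.77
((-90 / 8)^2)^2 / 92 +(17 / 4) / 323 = 77917763 / 447488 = 174.12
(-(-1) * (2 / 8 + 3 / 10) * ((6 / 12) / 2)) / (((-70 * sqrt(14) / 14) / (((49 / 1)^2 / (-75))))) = 3773 * sqrt(14) / 60000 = 0.24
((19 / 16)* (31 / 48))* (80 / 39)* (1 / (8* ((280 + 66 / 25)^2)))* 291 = 178540625 / 249242353152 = 0.00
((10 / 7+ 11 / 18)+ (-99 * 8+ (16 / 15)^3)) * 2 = -37268281 / 23625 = -1577.49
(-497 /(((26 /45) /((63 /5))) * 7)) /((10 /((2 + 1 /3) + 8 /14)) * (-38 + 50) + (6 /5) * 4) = -4092795 /121888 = -33.58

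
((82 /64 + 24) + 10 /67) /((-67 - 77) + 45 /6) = -7789 /41808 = -0.19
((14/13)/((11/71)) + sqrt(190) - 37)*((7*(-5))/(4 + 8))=150395/1716 - 35*sqrt(190)/12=47.44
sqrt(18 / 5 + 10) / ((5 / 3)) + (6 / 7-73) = -505 / 7 + 6 * sqrt(85) / 25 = -69.93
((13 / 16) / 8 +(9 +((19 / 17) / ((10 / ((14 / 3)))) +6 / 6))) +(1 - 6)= 183539 / 32640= 5.62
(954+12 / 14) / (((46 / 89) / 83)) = 24687354 / 161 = 153337.60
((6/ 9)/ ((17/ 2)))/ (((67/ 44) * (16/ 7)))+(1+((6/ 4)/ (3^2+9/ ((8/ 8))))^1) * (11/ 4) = 3.00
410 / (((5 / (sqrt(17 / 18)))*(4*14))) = 41*sqrt(34) / 168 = 1.42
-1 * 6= -6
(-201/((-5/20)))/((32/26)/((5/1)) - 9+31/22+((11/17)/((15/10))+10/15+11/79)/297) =-125069990760/1141899799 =-109.53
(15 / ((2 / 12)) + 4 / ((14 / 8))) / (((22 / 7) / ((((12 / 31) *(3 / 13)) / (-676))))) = -2907 / 749177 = -0.00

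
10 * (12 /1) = 120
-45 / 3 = -15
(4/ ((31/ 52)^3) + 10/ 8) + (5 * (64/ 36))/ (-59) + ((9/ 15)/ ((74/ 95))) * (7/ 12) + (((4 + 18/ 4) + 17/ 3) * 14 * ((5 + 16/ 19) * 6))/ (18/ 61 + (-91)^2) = 955801694346590855/ 44942063544202536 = 21.27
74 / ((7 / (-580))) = -6131.43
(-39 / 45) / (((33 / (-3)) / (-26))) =-338 / 165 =-2.05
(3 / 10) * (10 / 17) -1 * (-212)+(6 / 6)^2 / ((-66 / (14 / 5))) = 595036 / 2805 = 212.13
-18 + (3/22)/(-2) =-795/44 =-18.07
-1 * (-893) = 893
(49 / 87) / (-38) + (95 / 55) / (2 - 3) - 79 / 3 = -1020991 / 36366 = -28.08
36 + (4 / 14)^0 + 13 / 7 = 272 / 7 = 38.86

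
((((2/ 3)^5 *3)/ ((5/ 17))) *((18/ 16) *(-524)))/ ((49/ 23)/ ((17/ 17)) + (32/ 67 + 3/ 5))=-1614968/ 6543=-246.82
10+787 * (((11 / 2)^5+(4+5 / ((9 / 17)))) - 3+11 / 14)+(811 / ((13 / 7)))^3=386430198759515 / 4429152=87246994.18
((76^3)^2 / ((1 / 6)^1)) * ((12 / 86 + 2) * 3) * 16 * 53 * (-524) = -141797647385270157312 / 43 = -3297619706634189704.93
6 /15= 2 /5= 0.40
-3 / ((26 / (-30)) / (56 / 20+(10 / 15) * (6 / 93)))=3966 / 403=9.84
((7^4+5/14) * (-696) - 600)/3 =-3901204/7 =-557314.86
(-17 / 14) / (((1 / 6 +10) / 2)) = -102 / 427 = -0.24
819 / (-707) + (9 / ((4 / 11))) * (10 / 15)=3099 / 202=15.34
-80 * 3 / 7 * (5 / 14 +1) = -2280 / 49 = -46.53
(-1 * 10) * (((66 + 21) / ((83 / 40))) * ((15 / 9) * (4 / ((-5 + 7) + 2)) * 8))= -464000 / 83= -5590.36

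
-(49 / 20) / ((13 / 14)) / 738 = -343 / 95940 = -0.00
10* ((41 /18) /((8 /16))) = 45.56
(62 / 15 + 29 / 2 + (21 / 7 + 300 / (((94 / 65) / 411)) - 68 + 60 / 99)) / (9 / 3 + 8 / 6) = 1321682753 / 67210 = 19664.97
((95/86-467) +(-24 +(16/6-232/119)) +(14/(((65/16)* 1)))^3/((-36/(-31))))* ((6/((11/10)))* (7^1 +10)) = -22964270849402/545570025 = -42092.25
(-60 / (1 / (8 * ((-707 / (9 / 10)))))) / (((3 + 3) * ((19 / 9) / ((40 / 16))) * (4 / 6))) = 2121000 / 19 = 111631.58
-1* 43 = -43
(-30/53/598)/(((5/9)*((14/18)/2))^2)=-78732/3882515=-0.02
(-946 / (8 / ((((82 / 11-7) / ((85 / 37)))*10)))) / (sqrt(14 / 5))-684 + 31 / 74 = -50585 / 74-7955*sqrt(70) / 476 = -823.41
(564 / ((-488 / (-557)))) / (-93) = -26179 / 3782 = -6.92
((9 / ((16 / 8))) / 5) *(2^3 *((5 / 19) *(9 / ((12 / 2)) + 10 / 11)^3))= 1339893 / 50578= 26.49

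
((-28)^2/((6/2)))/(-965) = -784/2895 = -0.27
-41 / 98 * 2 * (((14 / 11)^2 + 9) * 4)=-35.54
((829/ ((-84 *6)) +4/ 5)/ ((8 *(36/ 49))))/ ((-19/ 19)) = 14903/ 103680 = 0.14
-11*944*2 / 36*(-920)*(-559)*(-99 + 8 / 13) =262700870080 / 9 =29188985564.44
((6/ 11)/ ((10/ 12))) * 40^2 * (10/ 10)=11520/ 11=1047.27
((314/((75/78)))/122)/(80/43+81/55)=0.80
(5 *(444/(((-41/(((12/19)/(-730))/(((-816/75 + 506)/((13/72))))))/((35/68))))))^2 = 177135765625/2291075587391534351424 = 0.00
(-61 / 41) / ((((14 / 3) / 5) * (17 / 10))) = -4575 / 4879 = -0.94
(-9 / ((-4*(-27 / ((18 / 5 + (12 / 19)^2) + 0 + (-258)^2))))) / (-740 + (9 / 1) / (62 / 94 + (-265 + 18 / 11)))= 1359937009557 / 181420501265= 7.50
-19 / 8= -2.38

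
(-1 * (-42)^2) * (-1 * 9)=15876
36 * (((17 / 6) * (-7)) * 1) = -714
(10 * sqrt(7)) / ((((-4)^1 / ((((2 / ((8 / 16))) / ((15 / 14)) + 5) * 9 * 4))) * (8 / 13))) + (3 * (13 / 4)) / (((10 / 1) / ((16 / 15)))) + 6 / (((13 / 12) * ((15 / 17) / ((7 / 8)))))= 2123 / 325 - 5109 * sqrt(7) / 4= -3372.75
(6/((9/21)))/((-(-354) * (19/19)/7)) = 49/177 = 0.28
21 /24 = 7 /8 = 0.88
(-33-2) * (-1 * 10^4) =350000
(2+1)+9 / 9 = 4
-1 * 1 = -1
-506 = -506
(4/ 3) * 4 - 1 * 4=4/ 3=1.33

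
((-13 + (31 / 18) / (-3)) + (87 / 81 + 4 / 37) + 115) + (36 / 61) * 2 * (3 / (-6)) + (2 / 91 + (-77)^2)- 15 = 2471232783 / 410774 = 6016.04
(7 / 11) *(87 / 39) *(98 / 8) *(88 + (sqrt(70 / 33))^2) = 14791189 / 9438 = 1567.20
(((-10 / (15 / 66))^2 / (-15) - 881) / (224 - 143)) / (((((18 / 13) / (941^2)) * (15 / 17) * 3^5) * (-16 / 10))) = 23245.91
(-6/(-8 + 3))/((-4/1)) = -3/10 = -0.30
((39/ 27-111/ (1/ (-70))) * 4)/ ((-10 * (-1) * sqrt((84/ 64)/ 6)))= 559544 * sqrt(14)/ 315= 6646.42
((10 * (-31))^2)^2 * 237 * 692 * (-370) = -560406210910800000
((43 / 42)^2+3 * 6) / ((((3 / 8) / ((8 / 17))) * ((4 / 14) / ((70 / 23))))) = 2688080 / 10557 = 254.63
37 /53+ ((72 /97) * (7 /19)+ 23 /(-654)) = 59819945 /63882066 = 0.94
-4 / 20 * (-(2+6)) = 8 / 5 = 1.60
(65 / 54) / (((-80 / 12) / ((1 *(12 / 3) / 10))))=-13 / 180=-0.07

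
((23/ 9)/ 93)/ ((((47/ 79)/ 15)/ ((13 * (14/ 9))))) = 14.01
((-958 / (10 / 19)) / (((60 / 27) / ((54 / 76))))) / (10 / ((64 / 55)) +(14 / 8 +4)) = -17244 / 425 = -40.57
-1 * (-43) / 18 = 43 / 18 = 2.39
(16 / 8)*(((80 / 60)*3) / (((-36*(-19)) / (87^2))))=1682 / 19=88.53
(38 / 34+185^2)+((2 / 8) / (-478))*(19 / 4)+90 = 4461644029 / 130016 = 34316.12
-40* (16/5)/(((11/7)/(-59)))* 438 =23154432/11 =2104948.36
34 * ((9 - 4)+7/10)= 969/5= 193.80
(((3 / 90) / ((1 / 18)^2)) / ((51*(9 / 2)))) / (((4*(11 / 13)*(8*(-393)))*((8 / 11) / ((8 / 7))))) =-13 / 1870680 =-0.00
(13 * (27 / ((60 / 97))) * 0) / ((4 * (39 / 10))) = 0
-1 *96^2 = -9216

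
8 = 8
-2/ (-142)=1/ 71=0.01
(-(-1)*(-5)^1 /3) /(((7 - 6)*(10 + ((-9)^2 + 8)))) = -5 /297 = -0.02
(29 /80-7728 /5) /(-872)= 123619 /69760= 1.77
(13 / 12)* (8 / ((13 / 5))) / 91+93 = 25399 / 273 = 93.04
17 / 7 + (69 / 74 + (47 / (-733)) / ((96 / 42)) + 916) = 2792521645 / 3037552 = 919.33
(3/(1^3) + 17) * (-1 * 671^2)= -9004820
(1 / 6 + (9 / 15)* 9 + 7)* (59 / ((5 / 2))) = 22243 / 75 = 296.57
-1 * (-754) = 754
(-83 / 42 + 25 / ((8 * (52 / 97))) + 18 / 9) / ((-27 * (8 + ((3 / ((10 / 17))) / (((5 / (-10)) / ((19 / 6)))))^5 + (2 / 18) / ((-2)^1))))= 159790625 / 25914266739750753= 0.00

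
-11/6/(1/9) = -33/2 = -16.50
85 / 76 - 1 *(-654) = 49789 / 76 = 655.12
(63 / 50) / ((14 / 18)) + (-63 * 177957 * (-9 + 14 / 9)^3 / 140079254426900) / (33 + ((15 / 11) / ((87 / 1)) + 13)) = 63288243457 / 39066799644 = 1.62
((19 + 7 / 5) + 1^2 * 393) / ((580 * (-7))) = -0.10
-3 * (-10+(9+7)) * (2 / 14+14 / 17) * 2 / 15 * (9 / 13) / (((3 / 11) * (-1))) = 9108 / 1547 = 5.89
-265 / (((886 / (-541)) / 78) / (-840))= -4696637400 / 443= -10601890.29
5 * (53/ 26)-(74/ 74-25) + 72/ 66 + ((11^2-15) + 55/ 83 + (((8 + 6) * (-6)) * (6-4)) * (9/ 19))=28128853/ 451022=62.37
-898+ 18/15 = -4484/5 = -896.80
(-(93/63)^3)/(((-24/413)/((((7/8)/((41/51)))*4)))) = 29880373/123984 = 241.00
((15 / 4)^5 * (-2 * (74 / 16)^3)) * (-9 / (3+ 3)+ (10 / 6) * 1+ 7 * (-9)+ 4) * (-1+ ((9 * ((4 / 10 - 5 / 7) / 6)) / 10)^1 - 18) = -2413808368282125 / 14680064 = -164427646.11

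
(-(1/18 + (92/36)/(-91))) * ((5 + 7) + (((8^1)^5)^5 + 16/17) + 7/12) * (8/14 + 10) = -1425776888508003282919606735/129948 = -10971903288299960622091.97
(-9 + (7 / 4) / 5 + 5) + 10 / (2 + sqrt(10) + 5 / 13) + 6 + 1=-31757 / 14580 + 1690 * sqrt(10) / 729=5.15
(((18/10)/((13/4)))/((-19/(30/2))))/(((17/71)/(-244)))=1870992/4199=445.58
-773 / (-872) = 773 / 872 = 0.89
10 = 10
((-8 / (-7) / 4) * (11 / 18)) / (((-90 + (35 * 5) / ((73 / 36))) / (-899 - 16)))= 43.19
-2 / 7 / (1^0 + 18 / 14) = -1 / 8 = -0.12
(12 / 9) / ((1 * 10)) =2 / 15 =0.13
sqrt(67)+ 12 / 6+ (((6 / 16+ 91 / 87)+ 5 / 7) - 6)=-9085 / 4872+ sqrt(67)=6.32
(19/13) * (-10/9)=-190/117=-1.62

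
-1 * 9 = -9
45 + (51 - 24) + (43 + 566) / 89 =7017 / 89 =78.84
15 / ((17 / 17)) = 15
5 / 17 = 0.29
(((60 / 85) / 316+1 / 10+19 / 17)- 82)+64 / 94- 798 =-878.10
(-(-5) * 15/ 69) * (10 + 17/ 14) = 3925/ 322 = 12.19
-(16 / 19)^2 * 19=-256 / 19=-13.47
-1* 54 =-54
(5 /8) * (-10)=-25 /4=-6.25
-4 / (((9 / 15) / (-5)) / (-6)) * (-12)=2400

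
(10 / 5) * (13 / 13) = 2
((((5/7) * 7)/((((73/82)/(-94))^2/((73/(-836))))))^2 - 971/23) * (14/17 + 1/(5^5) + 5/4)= 5082265852830530478123/103426630862500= 49138851.48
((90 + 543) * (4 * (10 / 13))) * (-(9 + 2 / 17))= -3924600 / 221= -17758.37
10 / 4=5 / 2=2.50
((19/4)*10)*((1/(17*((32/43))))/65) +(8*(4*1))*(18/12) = 679729/14144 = 48.06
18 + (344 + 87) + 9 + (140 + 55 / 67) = 40121 / 67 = 598.82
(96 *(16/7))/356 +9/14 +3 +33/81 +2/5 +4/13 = 11752207/2186730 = 5.37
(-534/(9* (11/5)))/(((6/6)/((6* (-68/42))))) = 60520/231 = 261.99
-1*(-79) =79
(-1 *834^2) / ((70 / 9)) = -3130002 / 35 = -89428.63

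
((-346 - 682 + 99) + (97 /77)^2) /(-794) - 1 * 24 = -53742196 /2353813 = -22.83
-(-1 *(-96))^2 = -9216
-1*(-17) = 17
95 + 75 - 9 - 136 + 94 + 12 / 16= 119.75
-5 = -5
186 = 186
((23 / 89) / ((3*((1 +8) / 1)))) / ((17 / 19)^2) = 0.01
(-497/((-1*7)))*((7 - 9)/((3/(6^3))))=-10224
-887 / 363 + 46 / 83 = -56923 / 30129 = -1.89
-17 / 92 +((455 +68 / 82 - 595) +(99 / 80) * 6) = -4976419 / 37720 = -131.93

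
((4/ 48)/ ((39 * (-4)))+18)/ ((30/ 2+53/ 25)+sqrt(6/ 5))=90134125/ 85379112 - 4211875 * sqrt(30)/ 341516448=0.99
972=972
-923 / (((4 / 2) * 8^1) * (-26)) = 2.22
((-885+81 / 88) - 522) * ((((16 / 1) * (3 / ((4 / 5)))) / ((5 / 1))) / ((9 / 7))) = -288715 / 22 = -13123.41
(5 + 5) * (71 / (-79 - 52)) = -710 / 131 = -5.42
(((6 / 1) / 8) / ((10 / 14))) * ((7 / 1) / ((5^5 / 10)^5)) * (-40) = -9408 / 95367431640625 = -0.00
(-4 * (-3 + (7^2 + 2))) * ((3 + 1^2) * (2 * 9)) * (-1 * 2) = 27648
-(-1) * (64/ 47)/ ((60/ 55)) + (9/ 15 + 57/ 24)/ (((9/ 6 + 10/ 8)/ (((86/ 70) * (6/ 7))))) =648013/ 271425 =2.39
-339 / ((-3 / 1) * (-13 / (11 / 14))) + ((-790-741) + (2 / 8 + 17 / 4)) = -139533 / 91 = -1533.33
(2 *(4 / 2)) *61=244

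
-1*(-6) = 6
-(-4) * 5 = 20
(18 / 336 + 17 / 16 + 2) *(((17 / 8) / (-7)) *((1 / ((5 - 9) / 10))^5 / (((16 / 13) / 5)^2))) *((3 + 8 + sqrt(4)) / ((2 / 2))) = 1018343828125 / 51380224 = 19819.76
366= 366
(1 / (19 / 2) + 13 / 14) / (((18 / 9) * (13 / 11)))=3025 / 6916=0.44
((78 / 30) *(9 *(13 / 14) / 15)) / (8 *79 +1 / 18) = 4563 / 1990975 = 0.00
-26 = -26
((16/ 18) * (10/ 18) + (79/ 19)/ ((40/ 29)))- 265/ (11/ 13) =-209698519/ 677160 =-309.67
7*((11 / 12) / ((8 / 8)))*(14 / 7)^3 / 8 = 77 / 12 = 6.42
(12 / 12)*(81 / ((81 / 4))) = 4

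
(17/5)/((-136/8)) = -1/5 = -0.20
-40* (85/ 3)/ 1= -1133.33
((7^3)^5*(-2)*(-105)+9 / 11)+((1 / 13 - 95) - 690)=142569272143476163 / 143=996987917087245.90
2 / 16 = 1 / 8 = 0.12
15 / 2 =7.50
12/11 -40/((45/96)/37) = -104156/33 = -3156.24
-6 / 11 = -0.55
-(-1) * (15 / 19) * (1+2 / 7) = 135 / 133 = 1.02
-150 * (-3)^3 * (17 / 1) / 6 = 11475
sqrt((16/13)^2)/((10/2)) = 16/65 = 0.25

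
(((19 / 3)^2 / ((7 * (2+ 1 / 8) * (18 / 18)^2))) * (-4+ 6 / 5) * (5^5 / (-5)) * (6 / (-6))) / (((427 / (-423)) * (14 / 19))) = 322373000 / 50813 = 6344.30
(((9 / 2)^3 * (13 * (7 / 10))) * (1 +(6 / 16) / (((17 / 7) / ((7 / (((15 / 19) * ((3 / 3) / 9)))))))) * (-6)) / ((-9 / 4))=200321667 / 6800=29459.07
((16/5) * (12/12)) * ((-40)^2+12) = 5158.40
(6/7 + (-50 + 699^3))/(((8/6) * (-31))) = -7172173047/868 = -8262872.17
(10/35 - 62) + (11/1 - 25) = -530/7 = -75.71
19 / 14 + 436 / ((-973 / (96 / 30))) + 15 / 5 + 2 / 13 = 389219 / 126490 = 3.08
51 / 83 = 0.61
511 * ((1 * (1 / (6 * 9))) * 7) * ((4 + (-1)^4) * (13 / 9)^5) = 6640575305 / 3188646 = 2082.57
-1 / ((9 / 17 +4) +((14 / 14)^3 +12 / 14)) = -0.16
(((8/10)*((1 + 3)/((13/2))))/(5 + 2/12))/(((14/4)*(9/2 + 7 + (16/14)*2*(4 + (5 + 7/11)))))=2816/3467815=0.00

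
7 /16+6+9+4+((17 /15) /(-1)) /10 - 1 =21989 /1200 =18.32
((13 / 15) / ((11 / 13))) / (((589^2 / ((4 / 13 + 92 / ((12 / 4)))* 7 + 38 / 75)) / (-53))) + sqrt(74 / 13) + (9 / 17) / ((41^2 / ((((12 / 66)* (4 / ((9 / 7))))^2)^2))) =-449371598787804802 / 13226821917311314125 + sqrt(962) / 13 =2.35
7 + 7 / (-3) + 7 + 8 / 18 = 109 / 9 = 12.11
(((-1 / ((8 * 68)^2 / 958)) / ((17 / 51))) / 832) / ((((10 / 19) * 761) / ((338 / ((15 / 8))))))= -118313 / 22520729600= -0.00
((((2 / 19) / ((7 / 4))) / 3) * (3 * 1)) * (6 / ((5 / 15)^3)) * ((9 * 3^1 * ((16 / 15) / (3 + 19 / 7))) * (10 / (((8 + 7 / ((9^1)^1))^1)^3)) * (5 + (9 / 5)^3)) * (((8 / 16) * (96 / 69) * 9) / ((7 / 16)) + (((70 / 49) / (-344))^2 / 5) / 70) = 505959274833084612 / 4494901285424375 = 112.56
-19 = -19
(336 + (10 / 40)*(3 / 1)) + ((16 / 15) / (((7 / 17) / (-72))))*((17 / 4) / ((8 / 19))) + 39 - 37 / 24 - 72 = -1327553 / 840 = -1580.42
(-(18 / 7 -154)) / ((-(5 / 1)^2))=-6.06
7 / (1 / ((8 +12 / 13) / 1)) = 812 / 13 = 62.46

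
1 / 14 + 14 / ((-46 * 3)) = -29 / 966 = -0.03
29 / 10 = 2.90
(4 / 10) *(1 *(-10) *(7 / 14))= -2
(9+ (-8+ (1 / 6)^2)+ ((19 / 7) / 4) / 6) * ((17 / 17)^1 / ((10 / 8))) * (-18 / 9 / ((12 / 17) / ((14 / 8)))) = -1955 / 432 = -4.53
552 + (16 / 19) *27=10920 / 19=574.74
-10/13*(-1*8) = 80/13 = 6.15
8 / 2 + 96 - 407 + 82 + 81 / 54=-447 / 2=-223.50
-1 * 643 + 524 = -119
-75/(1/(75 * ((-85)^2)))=-40640625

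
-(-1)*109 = 109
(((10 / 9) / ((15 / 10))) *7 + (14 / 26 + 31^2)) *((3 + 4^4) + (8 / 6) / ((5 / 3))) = 29385112 / 117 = 251154.80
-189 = -189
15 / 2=7.50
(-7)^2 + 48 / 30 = 253 / 5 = 50.60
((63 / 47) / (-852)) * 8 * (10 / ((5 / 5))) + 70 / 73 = 202930 / 243601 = 0.83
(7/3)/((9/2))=14/27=0.52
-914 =-914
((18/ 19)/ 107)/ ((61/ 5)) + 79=79.00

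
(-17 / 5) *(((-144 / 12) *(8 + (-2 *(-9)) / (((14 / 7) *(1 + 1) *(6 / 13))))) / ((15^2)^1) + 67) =-84218 / 375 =-224.58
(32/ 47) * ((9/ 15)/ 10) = 48/ 1175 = 0.04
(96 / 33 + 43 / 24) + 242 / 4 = 17213 / 264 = 65.20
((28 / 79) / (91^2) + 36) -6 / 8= 13177453 / 373828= 35.25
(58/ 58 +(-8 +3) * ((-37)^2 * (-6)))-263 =40808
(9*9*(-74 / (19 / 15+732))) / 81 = -0.10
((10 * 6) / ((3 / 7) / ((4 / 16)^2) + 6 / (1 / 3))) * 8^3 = 35840 / 29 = 1235.86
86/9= 9.56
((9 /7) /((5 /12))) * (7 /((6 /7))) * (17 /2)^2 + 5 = 18257 /10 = 1825.70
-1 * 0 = 0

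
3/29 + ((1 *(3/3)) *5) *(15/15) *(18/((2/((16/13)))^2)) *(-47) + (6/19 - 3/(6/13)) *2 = -1614.16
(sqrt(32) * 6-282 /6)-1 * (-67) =20 + 24 * sqrt(2) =53.94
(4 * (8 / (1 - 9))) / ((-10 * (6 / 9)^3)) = 27 / 20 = 1.35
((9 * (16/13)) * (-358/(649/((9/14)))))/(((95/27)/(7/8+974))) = -555108714/510055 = -1088.33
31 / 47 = 0.66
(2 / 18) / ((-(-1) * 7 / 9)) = 0.14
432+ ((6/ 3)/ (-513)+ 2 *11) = 232900/ 513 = 454.00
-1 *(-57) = 57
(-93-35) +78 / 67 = -8498 / 67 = -126.84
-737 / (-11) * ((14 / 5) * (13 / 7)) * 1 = 1742 / 5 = 348.40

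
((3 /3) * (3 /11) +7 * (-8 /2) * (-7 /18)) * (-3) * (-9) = 3315 /11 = 301.36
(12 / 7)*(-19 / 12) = -19 / 7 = -2.71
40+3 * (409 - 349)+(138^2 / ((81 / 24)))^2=31839907.11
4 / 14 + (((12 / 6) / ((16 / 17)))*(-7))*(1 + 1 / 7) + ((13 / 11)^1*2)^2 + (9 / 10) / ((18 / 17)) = -10.28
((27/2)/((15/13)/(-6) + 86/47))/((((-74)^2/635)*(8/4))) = 3491865/7304984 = 0.48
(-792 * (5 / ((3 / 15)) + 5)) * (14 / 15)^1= -22176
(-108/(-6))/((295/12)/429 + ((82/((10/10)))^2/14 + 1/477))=34378344/917414977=0.04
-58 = -58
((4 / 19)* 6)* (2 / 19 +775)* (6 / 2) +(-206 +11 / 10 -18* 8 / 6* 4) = 9517191 / 3610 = 2636.34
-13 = -13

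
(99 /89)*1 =99 /89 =1.11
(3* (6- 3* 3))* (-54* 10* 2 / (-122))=-4860 / 61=-79.67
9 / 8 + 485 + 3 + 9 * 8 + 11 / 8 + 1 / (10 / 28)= 5653 / 10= 565.30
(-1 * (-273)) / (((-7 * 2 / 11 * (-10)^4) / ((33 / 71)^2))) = -467181 / 100820000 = -0.00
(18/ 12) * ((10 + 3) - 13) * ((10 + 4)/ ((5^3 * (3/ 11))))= 0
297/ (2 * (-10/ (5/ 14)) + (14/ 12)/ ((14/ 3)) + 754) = 396/ 931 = 0.43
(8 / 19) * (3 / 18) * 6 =8 / 19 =0.42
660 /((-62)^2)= 165 /961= 0.17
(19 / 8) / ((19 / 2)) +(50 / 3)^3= 500027 / 108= 4629.88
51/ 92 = 0.55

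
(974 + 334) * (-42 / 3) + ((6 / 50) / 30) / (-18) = -82404001 / 4500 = -18312.00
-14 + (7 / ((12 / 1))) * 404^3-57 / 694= 80083206809 / 2082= 38464556.58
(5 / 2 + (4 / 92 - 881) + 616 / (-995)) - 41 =-42111861 / 45770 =-920.08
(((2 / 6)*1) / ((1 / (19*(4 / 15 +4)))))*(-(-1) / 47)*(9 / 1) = 1216 / 235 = 5.17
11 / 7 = 1.57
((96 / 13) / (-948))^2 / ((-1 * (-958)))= 0.00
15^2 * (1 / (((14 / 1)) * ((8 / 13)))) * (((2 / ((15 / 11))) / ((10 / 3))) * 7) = 1287 / 16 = 80.44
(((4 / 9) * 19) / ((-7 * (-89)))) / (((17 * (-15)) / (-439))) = 33364 / 1429785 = 0.02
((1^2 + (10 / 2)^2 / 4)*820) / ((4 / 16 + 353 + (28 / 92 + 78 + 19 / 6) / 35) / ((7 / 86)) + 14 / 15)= 67000150 / 49243813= 1.36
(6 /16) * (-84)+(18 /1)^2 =585 /2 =292.50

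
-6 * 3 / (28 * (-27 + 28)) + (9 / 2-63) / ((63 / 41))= -38.71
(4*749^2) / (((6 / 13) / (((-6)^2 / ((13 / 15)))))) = 201960360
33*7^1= 231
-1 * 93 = -93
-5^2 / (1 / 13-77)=13 / 40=0.32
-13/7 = -1.86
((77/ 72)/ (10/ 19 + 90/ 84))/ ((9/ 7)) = 71687/ 137700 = 0.52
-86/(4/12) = -258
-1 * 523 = -523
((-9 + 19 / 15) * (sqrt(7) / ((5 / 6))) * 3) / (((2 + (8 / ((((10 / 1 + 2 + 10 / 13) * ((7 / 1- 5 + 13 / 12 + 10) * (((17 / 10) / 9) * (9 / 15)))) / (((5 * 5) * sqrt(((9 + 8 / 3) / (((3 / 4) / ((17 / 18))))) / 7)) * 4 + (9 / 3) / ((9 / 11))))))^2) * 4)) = -392977707285655246931501367 * sqrt(7) / 211260858266077884198253236025 + 60955541649149621760000 * sqrt(1190) / 8450434330643115367930129441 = -0.00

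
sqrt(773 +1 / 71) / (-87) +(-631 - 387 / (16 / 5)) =-12031 / 16 - 2 * sqrt(974191) / 6177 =-752.26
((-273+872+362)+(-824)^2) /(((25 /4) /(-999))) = -2717028252 /25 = -108681130.08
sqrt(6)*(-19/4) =-19*sqrt(6)/4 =-11.64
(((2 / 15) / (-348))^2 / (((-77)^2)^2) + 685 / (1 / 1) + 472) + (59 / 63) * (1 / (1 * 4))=138559131429616013 / 119733015298050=1157.23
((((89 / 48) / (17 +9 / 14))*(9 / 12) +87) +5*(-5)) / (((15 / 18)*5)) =1472013 / 98800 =14.90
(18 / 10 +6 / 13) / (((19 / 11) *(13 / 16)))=25872 / 16055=1.61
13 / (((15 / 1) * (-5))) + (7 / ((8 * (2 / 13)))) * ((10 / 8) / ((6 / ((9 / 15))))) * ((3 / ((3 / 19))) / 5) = 24271 / 9600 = 2.53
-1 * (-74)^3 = 405224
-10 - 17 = -27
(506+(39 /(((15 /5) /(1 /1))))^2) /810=0.83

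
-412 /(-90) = 4.58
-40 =-40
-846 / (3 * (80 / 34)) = -2397 / 20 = -119.85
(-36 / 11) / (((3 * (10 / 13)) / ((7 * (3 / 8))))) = -819 / 220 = -3.72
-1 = -1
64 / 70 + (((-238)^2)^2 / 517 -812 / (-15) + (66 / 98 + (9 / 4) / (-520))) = 6206134.51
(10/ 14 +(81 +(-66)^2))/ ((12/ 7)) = 2588.67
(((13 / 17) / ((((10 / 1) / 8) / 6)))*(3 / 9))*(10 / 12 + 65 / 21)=572 / 119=4.81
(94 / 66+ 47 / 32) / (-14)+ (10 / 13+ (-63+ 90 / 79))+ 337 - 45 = 3502784627 / 15183168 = 230.70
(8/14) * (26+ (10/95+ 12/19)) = 2032/133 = 15.28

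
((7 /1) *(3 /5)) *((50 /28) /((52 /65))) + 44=427 /8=53.38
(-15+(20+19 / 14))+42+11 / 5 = 3539 / 70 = 50.56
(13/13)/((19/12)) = 12/19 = 0.63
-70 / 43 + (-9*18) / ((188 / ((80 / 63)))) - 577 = -8201329 / 14147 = -579.72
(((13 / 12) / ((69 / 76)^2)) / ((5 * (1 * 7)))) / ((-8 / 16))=-37544 / 499905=-0.08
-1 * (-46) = 46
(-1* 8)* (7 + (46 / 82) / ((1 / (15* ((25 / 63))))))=-71216 / 861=-82.71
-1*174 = -174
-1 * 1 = -1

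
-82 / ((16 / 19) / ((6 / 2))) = -292.12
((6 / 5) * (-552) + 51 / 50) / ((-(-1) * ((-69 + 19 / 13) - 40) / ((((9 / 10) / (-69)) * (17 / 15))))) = -2436083 / 26795000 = -0.09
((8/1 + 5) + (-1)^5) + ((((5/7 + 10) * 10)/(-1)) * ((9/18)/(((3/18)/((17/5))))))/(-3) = 2634/7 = 376.29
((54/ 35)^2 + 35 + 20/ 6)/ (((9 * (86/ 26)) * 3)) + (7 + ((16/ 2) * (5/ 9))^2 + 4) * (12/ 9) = 530688997/ 12800025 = 41.46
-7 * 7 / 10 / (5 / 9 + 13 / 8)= -1764 / 785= -2.25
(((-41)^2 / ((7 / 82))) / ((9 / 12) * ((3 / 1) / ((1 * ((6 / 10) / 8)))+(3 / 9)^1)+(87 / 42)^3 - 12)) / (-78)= -9.30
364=364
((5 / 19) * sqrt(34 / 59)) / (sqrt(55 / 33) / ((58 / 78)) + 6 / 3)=-1885 * sqrt(30090) / 929309 + 8410 * sqrt(2006) / 929309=0.05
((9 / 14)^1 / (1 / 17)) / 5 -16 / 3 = -661 / 210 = -3.15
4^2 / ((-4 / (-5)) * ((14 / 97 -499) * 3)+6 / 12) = -15520 / 1160851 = -0.01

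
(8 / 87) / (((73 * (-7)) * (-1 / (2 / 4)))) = 0.00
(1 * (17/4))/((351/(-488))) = -2074/351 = -5.91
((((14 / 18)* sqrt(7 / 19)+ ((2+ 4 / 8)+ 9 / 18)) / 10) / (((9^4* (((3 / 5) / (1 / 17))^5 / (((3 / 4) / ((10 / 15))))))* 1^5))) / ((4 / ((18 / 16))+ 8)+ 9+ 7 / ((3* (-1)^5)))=4375* sqrt(133) / 12539951028201024+ 625 / 24444348982848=0.00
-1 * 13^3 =-2197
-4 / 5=-0.80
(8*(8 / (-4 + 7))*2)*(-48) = -2048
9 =9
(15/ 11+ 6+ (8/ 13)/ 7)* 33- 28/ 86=960937/ 3913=245.58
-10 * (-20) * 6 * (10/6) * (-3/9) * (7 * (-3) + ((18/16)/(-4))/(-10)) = 55925/4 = 13981.25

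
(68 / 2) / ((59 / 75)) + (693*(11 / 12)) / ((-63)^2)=1934939 / 44604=43.38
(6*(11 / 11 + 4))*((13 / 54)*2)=130 / 9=14.44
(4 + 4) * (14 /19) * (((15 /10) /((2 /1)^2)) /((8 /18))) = 189 /38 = 4.97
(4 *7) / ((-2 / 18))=-252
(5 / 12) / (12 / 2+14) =0.02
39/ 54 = 13/ 18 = 0.72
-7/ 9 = -0.78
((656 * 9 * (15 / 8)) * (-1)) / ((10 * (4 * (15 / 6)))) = -1107 / 10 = -110.70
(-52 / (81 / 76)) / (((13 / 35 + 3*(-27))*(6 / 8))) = 276640 / 342873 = 0.81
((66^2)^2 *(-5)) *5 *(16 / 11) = -689990400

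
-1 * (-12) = 12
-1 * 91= -91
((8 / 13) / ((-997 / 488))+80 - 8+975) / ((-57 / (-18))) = 81397578 / 246259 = 330.54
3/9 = 1/3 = 0.33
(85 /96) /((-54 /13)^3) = -186745 /15116544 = -0.01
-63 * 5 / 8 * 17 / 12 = -1785 / 32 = -55.78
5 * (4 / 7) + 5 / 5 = 27 / 7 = 3.86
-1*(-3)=3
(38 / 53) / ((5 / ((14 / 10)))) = 266 / 1325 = 0.20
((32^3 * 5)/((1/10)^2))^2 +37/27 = 7247757312000037/27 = 268435456000001.37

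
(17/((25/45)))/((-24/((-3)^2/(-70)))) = 459/2800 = 0.16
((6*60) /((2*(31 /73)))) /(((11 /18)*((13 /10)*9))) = 262800 /4433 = 59.28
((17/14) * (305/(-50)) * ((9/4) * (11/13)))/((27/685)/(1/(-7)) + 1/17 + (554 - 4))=-0.03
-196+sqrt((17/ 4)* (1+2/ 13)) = -196+sqrt(3315)/ 26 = -193.79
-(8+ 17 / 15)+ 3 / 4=-503 / 60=-8.38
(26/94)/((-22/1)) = -13/1034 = -0.01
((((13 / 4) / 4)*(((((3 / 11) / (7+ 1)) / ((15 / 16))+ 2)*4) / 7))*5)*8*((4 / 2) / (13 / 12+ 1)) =9984 / 275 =36.31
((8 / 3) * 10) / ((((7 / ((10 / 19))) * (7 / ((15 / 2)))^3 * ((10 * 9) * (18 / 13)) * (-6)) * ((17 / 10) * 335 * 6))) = -8125 / 8417526642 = -0.00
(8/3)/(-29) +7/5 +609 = 265484/435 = 610.31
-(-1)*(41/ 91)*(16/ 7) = 656/ 637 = 1.03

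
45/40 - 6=-39/8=-4.88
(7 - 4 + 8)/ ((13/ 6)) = 66/ 13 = 5.08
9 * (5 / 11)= 4.09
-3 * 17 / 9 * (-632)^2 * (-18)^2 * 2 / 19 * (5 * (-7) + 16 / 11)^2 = -199705286481408 / 2299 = -86866153319.45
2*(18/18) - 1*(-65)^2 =-4223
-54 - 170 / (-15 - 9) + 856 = 9709 / 12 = 809.08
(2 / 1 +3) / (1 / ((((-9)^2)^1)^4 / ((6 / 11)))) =789189885 / 2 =394594942.50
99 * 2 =198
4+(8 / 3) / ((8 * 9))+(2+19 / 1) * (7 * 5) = 19954 / 27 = 739.04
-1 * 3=-3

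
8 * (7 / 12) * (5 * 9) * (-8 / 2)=-840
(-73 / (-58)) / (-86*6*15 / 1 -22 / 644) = -11753 / 72276439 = -0.00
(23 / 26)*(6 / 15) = 23 / 65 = 0.35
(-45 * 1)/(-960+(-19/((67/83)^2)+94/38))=0.05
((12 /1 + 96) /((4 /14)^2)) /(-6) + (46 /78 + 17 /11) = -187357 /858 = -218.36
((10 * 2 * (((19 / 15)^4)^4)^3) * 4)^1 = 383966052060097703119957371775078657635490006081374762081315856 / 56677466685693296613636249503542785532772541046142578125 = 6774580.35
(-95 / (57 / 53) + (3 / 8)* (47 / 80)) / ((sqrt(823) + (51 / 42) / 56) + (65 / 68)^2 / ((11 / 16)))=88715436313538881 / 612111365039179080 -8210025971030114* sqrt(823) / 76513920629897385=-2.93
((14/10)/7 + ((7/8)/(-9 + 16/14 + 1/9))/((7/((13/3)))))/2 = 2539/39040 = 0.07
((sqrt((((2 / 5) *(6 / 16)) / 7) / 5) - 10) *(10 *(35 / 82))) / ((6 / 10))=-8750 / 123+ 25 *sqrt(21) / 246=-70.67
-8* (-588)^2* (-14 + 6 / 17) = 37747109.65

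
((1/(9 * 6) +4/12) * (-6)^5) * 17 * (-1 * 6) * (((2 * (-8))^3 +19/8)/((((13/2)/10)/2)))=-45696644640/13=-3515126510.77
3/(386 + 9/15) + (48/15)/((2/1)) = 15539/9665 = 1.61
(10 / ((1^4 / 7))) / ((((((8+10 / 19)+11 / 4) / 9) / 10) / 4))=1915200 / 857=2234.77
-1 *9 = -9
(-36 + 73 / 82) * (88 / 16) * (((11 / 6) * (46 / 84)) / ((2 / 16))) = -1550.96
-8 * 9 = -72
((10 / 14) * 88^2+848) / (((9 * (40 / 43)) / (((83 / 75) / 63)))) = 19922158 / 1488375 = 13.39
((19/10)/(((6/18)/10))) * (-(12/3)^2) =-912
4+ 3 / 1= 7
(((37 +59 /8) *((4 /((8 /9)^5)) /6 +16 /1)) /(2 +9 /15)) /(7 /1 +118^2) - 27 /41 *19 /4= -232602197879 /74864525312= -3.11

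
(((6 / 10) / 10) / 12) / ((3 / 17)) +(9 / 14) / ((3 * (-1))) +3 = 11819 / 4200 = 2.81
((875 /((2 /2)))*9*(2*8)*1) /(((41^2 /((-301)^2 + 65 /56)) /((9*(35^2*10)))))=748720949174.60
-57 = -57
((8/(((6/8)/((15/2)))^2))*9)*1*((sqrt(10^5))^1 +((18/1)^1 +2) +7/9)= 149600 +720000*sqrt(10)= 2426439.92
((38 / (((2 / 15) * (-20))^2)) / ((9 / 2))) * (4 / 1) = 19 / 4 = 4.75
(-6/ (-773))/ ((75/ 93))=186/ 19325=0.01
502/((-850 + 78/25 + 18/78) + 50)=-163150/258911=-0.63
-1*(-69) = 69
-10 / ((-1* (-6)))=-5 / 3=-1.67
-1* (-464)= 464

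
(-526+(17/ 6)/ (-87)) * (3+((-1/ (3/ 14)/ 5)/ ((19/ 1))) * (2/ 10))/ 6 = -1170023729/ 4463100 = -262.15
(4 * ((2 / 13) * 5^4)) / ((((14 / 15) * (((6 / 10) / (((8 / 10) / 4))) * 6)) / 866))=5412500 / 273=19826.01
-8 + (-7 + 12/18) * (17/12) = -611/36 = -16.97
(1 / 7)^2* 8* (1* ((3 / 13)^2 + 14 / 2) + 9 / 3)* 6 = 81552 / 8281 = 9.85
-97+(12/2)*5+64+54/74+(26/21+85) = 65243/777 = 83.97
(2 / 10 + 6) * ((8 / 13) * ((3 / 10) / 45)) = 124 / 4875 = 0.03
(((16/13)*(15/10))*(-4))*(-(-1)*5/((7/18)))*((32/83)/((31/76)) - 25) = 41135040/18011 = 2283.88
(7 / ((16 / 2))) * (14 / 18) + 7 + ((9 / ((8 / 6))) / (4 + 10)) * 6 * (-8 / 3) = -17 / 504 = -0.03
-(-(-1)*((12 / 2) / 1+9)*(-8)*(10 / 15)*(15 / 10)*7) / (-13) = -840 / 13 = -64.62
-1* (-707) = 707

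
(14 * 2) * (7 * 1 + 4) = 308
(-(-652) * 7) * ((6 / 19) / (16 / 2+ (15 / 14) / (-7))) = 2683632 / 14611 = 183.67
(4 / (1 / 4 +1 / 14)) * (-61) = -6832 / 9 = -759.11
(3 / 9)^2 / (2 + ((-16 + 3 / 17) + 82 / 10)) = -85 / 4302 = -0.02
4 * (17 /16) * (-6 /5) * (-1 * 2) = 51 /5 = 10.20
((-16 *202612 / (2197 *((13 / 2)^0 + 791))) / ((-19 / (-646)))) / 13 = -13777616 / 2827539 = -4.87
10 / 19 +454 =454.53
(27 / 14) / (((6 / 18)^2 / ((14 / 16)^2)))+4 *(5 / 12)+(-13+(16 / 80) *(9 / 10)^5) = 12442963 / 6000000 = 2.07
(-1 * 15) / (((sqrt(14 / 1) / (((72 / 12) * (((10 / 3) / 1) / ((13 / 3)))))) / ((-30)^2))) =-405000 * sqrt(14) / 91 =-16652.43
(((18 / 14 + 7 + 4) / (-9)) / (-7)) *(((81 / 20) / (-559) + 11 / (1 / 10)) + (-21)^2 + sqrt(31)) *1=86 *sqrt(31) / 441 + 6160099 / 57330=108.54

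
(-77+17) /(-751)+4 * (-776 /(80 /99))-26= -14521036 /3755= -3867.12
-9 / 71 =-0.13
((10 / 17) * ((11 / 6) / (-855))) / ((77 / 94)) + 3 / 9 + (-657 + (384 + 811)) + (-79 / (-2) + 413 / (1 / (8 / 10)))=554448263 / 610470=908.23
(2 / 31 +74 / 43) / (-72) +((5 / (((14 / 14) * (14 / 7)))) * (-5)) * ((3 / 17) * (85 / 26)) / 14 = -0.54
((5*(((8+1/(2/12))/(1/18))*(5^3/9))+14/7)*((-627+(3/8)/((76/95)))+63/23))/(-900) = 446408929/36800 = 12130.68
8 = 8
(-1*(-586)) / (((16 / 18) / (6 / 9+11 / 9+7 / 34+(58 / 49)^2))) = 2304.64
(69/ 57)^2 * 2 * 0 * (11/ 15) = 0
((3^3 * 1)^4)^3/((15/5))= 50031545098999707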